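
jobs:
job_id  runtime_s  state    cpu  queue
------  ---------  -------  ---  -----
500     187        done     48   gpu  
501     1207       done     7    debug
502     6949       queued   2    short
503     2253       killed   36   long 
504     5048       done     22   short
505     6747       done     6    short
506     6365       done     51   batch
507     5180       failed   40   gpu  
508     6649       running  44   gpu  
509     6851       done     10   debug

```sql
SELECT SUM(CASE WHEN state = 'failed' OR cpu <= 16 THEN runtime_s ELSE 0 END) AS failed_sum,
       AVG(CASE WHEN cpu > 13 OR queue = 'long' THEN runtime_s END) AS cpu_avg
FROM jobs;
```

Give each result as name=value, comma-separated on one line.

[failed_sum: state = 'failed' OR cpu <= 16]
job_id=500: ✗
job_id=501: ✓ → 1207
job_id=502: ✓ → 6949
job_id=503: ✗
job_id=504: ✗
job_id=505: ✓ → 6747
job_id=506: ✗
job_id=507: ✓ → 5180
job_id=508: ✗
job_id=509: ✓ → 6851
failed_sum = 1207 + 6949 + 6747 + 5180 + 6851 = 26934
—
[cpu_avg: cpu > 13 OR queue = 'long']
job_id=500: ✓ → 187
job_id=501: ✗
job_id=502: ✗
job_id=503: ✓ → 2253
job_id=504: ✓ → 5048
job_id=505: ✗
job_id=506: ✓ → 6365
job_id=507: ✓ → 5180
job_id=508: ✓ → 6649
job_id=509: ✗
cpu_avg = (187 + 2253 + 5048 + 6365 + 5180 + 6649) / 6 = 4280.3333333333

failed_sum=26934, cpu_avg=4280.3333333333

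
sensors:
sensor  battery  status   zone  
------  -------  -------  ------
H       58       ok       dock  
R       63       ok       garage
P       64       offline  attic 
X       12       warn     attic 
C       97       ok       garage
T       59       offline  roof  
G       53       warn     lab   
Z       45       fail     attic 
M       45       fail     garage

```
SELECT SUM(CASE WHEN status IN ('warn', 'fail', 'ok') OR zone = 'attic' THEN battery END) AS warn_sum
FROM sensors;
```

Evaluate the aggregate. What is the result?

sensor=H: ✓ → 58
sensor=R: ✓ → 63
sensor=P: ✓ → 64
sensor=X: ✓ → 12
sensor=C: ✓ → 97
sensor=T: ✗
sensor=G: ✓ → 53
sensor=Z: ✓ → 45
sensor=M: ✓ → 45
warn_sum = 58 + 63 + 64 + 12 + 97 + 53 + 45 + 45 = 437

437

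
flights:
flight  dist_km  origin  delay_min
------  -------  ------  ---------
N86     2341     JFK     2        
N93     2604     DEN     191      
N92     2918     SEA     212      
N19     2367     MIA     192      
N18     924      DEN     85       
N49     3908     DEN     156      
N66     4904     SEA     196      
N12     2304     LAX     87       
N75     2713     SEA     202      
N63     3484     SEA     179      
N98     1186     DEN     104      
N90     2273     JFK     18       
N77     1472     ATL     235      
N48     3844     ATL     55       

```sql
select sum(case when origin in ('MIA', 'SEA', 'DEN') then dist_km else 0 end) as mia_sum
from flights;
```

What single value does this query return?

flight=N86: ✗
flight=N93: ✓ → 2604
flight=N92: ✓ → 2918
flight=N19: ✓ → 2367
flight=N18: ✓ → 924
flight=N49: ✓ → 3908
flight=N66: ✓ → 4904
flight=N12: ✗
flight=N75: ✓ → 2713
flight=N63: ✓ → 3484
flight=N98: ✓ → 1186
flight=N90: ✗
flight=N77: ✗
flight=N48: ✗
mia_sum = 2604 + 2918 + 2367 + 924 + 3908 + 4904 + 2713 + 3484 + 1186 = 25008

25008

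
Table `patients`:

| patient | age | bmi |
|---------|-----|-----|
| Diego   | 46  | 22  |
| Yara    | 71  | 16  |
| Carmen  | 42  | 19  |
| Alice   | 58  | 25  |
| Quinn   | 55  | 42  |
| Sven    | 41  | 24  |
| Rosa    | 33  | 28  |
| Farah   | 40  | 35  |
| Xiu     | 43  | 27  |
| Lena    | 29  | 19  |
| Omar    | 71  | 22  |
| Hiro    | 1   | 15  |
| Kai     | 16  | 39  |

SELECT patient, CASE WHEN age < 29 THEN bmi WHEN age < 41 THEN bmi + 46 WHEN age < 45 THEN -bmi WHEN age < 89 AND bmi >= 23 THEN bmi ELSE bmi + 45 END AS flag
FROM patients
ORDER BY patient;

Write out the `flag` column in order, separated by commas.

patient=Alice: age < 89 AND bmi >= 23 → 25
patient=Carmen: age < 45 → -19
patient=Diego: ELSE → 67
patient=Farah: age < 41 → 81
patient=Hiro: age < 29 → 15
patient=Kai: age < 29 → 39
patient=Lena: age < 41 → 65
patient=Omar: ELSE → 67
patient=Quinn: age < 89 AND bmi >= 23 → 42
patient=Rosa: age < 41 → 74
patient=Sven: age < 45 → -24
patient=Xiu: age < 45 → -27
patient=Yara: ELSE → 61

25, -19, 67, 81, 15, 39, 65, 67, 42, 74, -24, -27, 61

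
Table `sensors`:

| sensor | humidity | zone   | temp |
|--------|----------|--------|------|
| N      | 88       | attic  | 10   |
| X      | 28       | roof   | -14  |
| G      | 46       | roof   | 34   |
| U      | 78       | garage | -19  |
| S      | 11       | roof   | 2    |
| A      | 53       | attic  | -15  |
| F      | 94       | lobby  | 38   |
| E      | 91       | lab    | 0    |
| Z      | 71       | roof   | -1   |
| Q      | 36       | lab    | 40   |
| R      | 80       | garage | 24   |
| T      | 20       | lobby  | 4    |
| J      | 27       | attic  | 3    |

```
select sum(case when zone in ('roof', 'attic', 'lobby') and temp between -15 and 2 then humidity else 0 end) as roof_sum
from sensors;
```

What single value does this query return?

163

sensor=N: ✗
sensor=X: ✓ → 28
sensor=G: ✗
sensor=U: ✗
sensor=S: ✓ → 11
sensor=A: ✓ → 53
sensor=F: ✗
sensor=E: ✗
sensor=Z: ✓ → 71
sensor=Q: ✗
sensor=R: ✗
sensor=T: ✗
sensor=J: ✗
roof_sum = 28 + 11 + 53 + 71 = 163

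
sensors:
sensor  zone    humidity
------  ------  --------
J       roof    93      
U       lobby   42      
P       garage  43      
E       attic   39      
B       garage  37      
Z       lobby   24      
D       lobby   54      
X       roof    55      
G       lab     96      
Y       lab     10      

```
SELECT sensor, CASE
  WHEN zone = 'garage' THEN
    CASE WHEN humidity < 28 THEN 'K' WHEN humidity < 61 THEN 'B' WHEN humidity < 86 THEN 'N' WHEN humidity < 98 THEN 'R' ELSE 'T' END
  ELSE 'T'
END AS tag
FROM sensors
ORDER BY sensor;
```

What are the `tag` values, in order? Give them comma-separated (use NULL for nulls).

sensor=B: zone='garage' → inner[humidity < 61] → B
sensor=D: zone='lobby' → outer ELSE → T
sensor=E: zone='attic' → outer ELSE → T
sensor=G: zone='lab' → outer ELSE → T
sensor=J: zone='roof' → outer ELSE → T
sensor=P: zone='garage' → inner[humidity < 61] → B
sensor=U: zone='lobby' → outer ELSE → T
sensor=X: zone='roof' → outer ELSE → T
sensor=Y: zone='lab' → outer ELSE → T
sensor=Z: zone='lobby' → outer ELSE → T

B, T, T, T, T, B, T, T, T, T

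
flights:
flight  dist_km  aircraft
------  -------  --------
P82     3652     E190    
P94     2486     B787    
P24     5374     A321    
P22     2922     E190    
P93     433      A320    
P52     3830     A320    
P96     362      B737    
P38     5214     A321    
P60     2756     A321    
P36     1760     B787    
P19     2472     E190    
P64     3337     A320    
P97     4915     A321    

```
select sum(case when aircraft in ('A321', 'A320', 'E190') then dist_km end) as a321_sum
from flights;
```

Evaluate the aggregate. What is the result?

flight=P82: ✓ → 3652
flight=P94: ✗
flight=P24: ✓ → 5374
flight=P22: ✓ → 2922
flight=P93: ✓ → 433
flight=P52: ✓ → 3830
flight=P96: ✗
flight=P38: ✓ → 5214
flight=P60: ✓ → 2756
flight=P36: ✗
flight=P19: ✓ → 2472
flight=P64: ✓ → 3337
flight=P97: ✓ → 4915
a321_sum = 3652 + 5374 + 2922 + 433 + 3830 + 5214 + 2756 + 2472 + 3337 + 4915 = 34905

34905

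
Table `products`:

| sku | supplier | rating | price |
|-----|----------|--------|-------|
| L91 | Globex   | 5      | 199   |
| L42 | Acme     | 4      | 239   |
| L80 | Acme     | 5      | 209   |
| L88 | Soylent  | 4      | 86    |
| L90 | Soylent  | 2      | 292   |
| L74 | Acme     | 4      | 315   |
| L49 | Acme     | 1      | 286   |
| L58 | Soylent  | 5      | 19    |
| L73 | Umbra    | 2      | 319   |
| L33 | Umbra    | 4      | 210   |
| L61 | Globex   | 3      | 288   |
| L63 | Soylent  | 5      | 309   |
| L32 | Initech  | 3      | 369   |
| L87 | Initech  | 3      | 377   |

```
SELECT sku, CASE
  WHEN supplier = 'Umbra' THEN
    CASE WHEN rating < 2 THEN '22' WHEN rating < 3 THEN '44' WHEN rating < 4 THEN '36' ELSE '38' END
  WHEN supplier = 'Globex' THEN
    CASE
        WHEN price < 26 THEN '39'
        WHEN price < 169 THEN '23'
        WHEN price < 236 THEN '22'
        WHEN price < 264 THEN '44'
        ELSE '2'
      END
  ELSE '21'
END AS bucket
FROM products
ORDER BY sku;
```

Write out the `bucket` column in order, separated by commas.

sku=L32: supplier='Initech' → outer ELSE → 21
sku=L33: supplier='Umbra' → inner[ELSE] → 38
sku=L42: supplier='Acme' → outer ELSE → 21
sku=L49: supplier='Acme' → outer ELSE → 21
sku=L58: supplier='Soylent' → outer ELSE → 21
sku=L61: supplier='Globex' → inner[ELSE] → 2
sku=L63: supplier='Soylent' → outer ELSE → 21
sku=L73: supplier='Umbra' → inner[rating < 3] → 44
sku=L74: supplier='Acme' → outer ELSE → 21
sku=L80: supplier='Acme' → outer ELSE → 21
sku=L87: supplier='Initech' → outer ELSE → 21
sku=L88: supplier='Soylent' → outer ELSE → 21
sku=L90: supplier='Soylent' → outer ELSE → 21
sku=L91: supplier='Globex' → inner[price < 236] → 22

21, 38, 21, 21, 21, 2, 21, 44, 21, 21, 21, 21, 21, 22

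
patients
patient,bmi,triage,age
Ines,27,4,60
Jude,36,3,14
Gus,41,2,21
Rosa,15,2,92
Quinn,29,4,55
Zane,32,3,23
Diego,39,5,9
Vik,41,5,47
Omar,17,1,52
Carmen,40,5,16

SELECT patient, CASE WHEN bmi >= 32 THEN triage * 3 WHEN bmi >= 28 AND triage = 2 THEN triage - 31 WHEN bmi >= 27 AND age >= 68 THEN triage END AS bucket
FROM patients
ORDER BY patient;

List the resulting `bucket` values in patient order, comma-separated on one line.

patient=Carmen: bmi >= 32 → 15
patient=Diego: bmi >= 32 → 15
patient=Gus: bmi >= 32 → 6
patient=Ines: (no match → NULL) → NULL
patient=Jude: bmi >= 32 → 9
patient=Omar: (no match → NULL) → NULL
patient=Quinn: (no match → NULL) → NULL
patient=Rosa: (no match → NULL) → NULL
patient=Vik: bmi >= 32 → 15
patient=Zane: bmi >= 32 → 9

15, 15, 6, NULL, 9, NULL, NULL, NULL, 15, 9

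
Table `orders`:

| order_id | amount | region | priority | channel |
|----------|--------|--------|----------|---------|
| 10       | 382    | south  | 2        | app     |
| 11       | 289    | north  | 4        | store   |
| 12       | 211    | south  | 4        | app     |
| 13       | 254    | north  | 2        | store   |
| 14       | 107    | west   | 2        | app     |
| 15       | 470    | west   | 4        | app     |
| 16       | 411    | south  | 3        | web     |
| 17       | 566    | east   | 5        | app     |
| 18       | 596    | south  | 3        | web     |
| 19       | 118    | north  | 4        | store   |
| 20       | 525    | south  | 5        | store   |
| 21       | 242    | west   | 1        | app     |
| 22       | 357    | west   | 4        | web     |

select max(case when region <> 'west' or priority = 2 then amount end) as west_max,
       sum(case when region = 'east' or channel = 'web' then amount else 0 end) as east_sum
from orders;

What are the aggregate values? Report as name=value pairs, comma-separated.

west_max=596, east_sum=1930

[west_max: region <> 'west' or priority = 2]
order_id=10: ✓ → 382
order_id=11: ✓ → 289
order_id=12: ✓ → 211
order_id=13: ✓ → 254
order_id=14: ✓ → 107
order_id=15: ✗
order_id=16: ✓ → 411
order_id=17: ✓ → 566
order_id=18: ✓ → 596
order_id=19: ✓ → 118
order_id=20: ✓ → 525
order_id=21: ✗
order_id=22: ✗
west_max = MAX(382, 289, 211, 254, 107, 411, 566, 596, 118, 525) = 596
—
[east_sum: region = 'east' or channel = 'web']
order_id=10: ✗
order_id=11: ✗
order_id=12: ✗
order_id=13: ✗
order_id=14: ✗
order_id=15: ✗
order_id=16: ✓ → 411
order_id=17: ✓ → 566
order_id=18: ✓ → 596
order_id=19: ✗
order_id=20: ✗
order_id=21: ✗
order_id=22: ✓ → 357
east_sum = 411 + 566 + 596 + 357 = 1930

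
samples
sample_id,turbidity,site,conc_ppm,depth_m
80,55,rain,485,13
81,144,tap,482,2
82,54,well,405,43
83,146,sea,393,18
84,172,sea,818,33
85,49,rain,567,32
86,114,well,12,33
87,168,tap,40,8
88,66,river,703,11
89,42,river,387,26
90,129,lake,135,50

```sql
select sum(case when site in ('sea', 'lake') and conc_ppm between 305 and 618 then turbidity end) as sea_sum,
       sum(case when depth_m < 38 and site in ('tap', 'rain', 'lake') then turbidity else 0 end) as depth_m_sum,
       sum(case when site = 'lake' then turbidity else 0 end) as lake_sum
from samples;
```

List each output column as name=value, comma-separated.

[sea_sum: site in ('sea', 'lake') and conc_ppm between 305 and 618]
sample_id=80: ✗
sample_id=81: ✗
sample_id=82: ✗
sample_id=83: ✓ → 146
sample_id=84: ✗
sample_id=85: ✗
sample_id=86: ✗
sample_id=87: ✗
sample_id=88: ✗
sample_id=89: ✗
sample_id=90: ✗
sea_sum = 146
—
[depth_m_sum: depth_m < 38 and site in ('tap', 'rain', 'lake')]
sample_id=80: ✓ → 55
sample_id=81: ✓ → 144
sample_id=82: ✗
sample_id=83: ✗
sample_id=84: ✗
sample_id=85: ✓ → 49
sample_id=86: ✗
sample_id=87: ✓ → 168
sample_id=88: ✗
sample_id=89: ✗
sample_id=90: ✗
depth_m_sum = 55 + 144 + 49 + 168 = 416
—
[lake_sum: site = 'lake']
sample_id=80: ✗
sample_id=81: ✗
sample_id=82: ✗
sample_id=83: ✗
sample_id=84: ✗
sample_id=85: ✗
sample_id=86: ✗
sample_id=87: ✗
sample_id=88: ✗
sample_id=89: ✗
sample_id=90: ✓ → 129
lake_sum = 129

sea_sum=146, depth_m_sum=416, lake_sum=129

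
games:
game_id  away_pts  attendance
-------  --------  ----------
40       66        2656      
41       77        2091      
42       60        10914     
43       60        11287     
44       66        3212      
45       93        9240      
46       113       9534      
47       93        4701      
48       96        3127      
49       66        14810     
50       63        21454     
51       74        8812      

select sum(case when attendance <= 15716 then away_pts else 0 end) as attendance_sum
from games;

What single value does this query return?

game_id=40: ✓ → 66
game_id=41: ✓ → 77
game_id=42: ✓ → 60
game_id=43: ✓ → 60
game_id=44: ✓ → 66
game_id=45: ✓ → 93
game_id=46: ✓ → 113
game_id=47: ✓ → 93
game_id=48: ✓ → 96
game_id=49: ✓ → 66
game_id=50: ✗
game_id=51: ✓ → 74
attendance_sum = 66 + 77 + 60 + 60 + 66 + 93 + 113 + 93 + 96 + 66 + 74 = 864

864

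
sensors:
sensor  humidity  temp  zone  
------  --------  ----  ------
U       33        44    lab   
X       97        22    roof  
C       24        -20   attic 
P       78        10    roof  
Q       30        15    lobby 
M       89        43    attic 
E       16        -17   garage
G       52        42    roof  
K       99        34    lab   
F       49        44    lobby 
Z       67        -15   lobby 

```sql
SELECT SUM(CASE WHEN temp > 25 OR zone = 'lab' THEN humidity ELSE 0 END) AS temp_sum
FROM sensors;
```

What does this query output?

sensor=U: ✓ → 33
sensor=X: ✗
sensor=C: ✗
sensor=P: ✗
sensor=Q: ✗
sensor=M: ✓ → 89
sensor=E: ✗
sensor=G: ✓ → 52
sensor=K: ✓ → 99
sensor=F: ✓ → 49
sensor=Z: ✗
temp_sum = 33 + 89 + 52 + 99 + 49 = 322

322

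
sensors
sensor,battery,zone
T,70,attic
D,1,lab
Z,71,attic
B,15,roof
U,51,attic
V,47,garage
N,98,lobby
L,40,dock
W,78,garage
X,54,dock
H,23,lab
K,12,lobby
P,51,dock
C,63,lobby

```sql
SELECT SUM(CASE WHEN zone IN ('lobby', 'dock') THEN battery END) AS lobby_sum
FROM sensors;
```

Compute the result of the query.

sensor=T: ✗
sensor=D: ✗
sensor=Z: ✗
sensor=B: ✗
sensor=U: ✗
sensor=V: ✗
sensor=N: ✓ → 98
sensor=L: ✓ → 40
sensor=W: ✗
sensor=X: ✓ → 54
sensor=H: ✗
sensor=K: ✓ → 12
sensor=P: ✓ → 51
sensor=C: ✓ → 63
lobby_sum = 98 + 40 + 54 + 12 + 51 + 63 = 318

318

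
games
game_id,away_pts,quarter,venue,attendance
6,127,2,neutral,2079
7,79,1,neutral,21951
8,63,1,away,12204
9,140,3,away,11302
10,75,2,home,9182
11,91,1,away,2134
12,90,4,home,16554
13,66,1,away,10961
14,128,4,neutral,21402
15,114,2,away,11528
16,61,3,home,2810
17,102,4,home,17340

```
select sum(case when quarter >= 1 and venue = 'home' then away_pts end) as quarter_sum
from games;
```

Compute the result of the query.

328

game_id=6: ✗
game_id=7: ✗
game_id=8: ✗
game_id=9: ✗
game_id=10: ✓ → 75
game_id=11: ✗
game_id=12: ✓ → 90
game_id=13: ✗
game_id=14: ✗
game_id=15: ✗
game_id=16: ✓ → 61
game_id=17: ✓ → 102
quarter_sum = 75 + 90 + 61 + 102 = 328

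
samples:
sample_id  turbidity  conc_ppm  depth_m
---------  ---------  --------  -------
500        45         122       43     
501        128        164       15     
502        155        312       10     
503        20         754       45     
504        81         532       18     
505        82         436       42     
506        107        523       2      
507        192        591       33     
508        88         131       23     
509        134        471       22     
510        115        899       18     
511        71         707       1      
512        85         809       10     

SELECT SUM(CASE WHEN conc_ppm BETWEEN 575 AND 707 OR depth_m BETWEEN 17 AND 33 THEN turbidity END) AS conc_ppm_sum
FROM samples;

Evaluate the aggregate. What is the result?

sample_id=500: ✗
sample_id=501: ✗
sample_id=502: ✗
sample_id=503: ✗
sample_id=504: ✓ → 81
sample_id=505: ✗
sample_id=506: ✗
sample_id=507: ✓ → 192
sample_id=508: ✓ → 88
sample_id=509: ✓ → 134
sample_id=510: ✓ → 115
sample_id=511: ✓ → 71
sample_id=512: ✗
conc_ppm_sum = 81 + 192 + 88 + 134 + 115 + 71 = 681

681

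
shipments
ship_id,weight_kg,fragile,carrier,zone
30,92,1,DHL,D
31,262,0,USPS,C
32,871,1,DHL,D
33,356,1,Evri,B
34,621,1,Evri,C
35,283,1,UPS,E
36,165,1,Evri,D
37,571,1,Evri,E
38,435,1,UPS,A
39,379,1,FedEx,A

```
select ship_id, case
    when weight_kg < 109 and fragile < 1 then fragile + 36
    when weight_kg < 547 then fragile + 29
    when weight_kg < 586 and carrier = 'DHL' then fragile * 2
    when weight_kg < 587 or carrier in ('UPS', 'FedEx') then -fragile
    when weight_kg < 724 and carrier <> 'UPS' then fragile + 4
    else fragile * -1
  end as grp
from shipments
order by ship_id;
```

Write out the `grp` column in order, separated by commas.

30, 29, -1, 30, 5, 30, 30, -1, 30, 30

ship_id=30: weight_kg < 547 → 30
ship_id=31: weight_kg < 547 → 29
ship_id=32: ELSE → -1
ship_id=33: weight_kg < 547 → 30
ship_id=34: weight_kg < 724 and carrier <> 'UPS' → 5
ship_id=35: weight_kg < 547 → 30
ship_id=36: weight_kg < 547 → 30
ship_id=37: weight_kg < 587 or carrier in ('UPS', 'FedEx') → -1
ship_id=38: weight_kg < 547 → 30
ship_id=39: weight_kg < 547 → 30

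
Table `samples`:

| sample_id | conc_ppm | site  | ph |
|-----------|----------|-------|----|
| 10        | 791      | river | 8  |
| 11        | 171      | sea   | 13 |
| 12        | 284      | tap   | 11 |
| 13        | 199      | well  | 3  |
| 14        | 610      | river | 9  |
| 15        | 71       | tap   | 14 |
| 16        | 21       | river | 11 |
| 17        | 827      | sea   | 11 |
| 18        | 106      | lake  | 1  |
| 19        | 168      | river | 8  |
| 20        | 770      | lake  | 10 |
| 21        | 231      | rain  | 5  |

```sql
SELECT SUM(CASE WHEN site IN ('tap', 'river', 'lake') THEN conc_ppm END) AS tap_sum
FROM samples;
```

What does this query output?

sample_id=10: ✓ → 791
sample_id=11: ✗
sample_id=12: ✓ → 284
sample_id=13: ✗
sample_id=14: ✓ → 610
sample_id=15: ✓ → 71
sample_id=16: ✓ → 21
sample_id=17: ✗
sample_id=18: ✓ → 106
sample_id=19: ✓ → 168
sample_id=20: ✓ → 770
sample_id=21: ✗
tap_sum = 791 + 284 + 610 + 71 + 21 + 106 + 168 + 770 = 2821

2821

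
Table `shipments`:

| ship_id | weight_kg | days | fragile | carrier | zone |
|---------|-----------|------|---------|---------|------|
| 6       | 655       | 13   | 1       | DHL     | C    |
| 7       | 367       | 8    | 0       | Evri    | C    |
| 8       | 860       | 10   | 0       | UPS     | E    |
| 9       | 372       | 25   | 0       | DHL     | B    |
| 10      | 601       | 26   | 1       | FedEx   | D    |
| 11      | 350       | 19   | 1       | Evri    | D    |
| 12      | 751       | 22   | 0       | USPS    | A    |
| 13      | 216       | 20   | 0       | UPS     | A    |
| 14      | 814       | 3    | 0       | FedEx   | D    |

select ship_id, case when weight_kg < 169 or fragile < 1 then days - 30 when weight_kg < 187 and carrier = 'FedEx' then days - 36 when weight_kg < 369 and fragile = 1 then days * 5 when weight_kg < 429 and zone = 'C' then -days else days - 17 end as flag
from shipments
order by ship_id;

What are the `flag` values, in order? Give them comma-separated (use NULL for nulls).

-4, -22, -20, -5, 9, 95, -8, -10, -27

ship_id=6: ELSE → -4
ship_id=7: weight_kg < 169 or fragile < 1 → -22
ship_id=8: weight_kg < 169 or fragile < 1 → -20
ship_id=9: weight_kg < 169 or fragile < 1 → -5
ship_id=10: ELSE → 9
ship_id=11: weight_kg < 369 and fragile = 1 → 95
ship_id=12: weight_kg < 169 or fragile < 1 → -8
ship_id=13: weight_kg < 169 or fragile < 1 → -10
ship_id=14: weight_kg < 169 or fragile < 1 → -27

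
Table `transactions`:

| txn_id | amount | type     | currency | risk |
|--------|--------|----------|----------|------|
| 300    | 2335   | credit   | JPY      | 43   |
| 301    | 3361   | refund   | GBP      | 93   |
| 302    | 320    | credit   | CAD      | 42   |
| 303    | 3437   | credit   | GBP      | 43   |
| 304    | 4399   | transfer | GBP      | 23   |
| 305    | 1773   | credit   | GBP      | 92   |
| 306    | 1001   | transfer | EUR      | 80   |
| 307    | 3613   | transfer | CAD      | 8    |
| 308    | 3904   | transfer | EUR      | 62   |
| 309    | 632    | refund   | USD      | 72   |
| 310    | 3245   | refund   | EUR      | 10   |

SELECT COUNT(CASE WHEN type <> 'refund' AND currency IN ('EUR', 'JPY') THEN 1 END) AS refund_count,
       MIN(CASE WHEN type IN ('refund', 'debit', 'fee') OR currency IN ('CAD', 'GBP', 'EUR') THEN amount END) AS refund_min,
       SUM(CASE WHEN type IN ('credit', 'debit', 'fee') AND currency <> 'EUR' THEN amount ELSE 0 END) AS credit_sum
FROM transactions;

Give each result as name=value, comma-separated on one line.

[refund_count: type <> 'refund' AND currency IN ('EUR', 'JPY')]
txn_id=300: ✓ → 1
txn_id=301: ✗
txn_id=302: ✗
txn_id=303: ✗
txn_id=304: ✗
txn_id=305: ✗
txn_id=306: ✓ → 1
txn_id=307: ✗
txn_id=308: ✓ → 1
txn_id=309: ✗
txn_id=310: ✗
refund_count = COUNT(1, 1, 1) = 3
—
[refund_min: type IN ('refund', 'debit', 'fee') OR currency IN ('CAD', 'GBP', 'EUR')]
txn_id=300: ✗
txn_id=301: ✓ → 3361
txn_id=302: ✓ → 320
txn_id=303: ✓ → 3437
txn_id=304: ✓ → 4399
txn_id=305: ✓ → 1773
txn_id=306: ✓ → 1001
txn_id=307: ✓ → 3613
txn_id=308: ✓ → 3904
txn_id=309: ✓ → 632
txn_id=310: ✓ → 3245
refund_min = MIN(3361, 320, 3437, 4399, 1773, 1001, 3613, 3904, 632, 3245) = 320
—
[credit_sum: type IN ('credit', 'debit', 'fee') AND currency <> 'EUR']
txn_id=300: ✓ → 2335
txn_id=301: ✗
txn_id=302: ✓ → 320
txn_id=303: ✓ → 3437
txn_id=304: ✗
txn_id=305: ✓ → 1773
txn_id=306: ✗
txn_id=307: ✗
txn_id=308: ✗
txn_id=309: ✗
txn_id=310: ✗
credit_sum = 2335 + 320 + 3437 + 1773 = 7865

refund_count=3, refund_min=320, credit_sum=7865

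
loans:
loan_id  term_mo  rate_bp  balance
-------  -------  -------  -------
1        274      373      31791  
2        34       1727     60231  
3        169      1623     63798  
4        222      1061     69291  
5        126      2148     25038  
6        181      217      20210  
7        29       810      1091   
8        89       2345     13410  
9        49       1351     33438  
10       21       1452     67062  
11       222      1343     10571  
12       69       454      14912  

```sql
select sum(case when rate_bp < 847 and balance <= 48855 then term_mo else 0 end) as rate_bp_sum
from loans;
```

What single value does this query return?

553

loan_id=1: ✓ → 274
loan_id=2: ✗
loan_id=3: ✗
loan_id=4: ✗
loan_id=5: ✗
loan_id=6: ✓ → 181
loan_id=7: ✓ → 29
loan_id=8: ✗
loan_id=9: ✗
loan_id=10: ✗
loan_id=11: ✗
loan_id=12: ✓ → 69
rate_bp_sum = 274 + 181 + 29 + 69 = 553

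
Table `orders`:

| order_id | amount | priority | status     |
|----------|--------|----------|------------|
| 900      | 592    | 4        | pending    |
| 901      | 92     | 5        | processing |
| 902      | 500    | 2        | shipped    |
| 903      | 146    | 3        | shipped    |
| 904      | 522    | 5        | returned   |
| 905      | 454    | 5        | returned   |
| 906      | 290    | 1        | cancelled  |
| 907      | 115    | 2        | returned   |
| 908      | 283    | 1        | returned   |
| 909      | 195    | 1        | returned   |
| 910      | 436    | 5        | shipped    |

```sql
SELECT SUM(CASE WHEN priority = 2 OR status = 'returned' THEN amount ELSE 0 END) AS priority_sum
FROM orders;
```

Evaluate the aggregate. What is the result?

2069

order_id=900: ✗
order_id=901: ✗
order_id=902: ✓ → 500
order_id=903: ✗
order_id=904: ✓ → 522
order_id=905: ✓ → 454
order_id=906: ✗
order_id=907: ✓ → 115
order_id=908: ✓ → 283
order_id=909: ✓ → 195
order_id=910: ✗
priority_sum = 500 + 522 + 454 + 115 + 283 + 195 = 2069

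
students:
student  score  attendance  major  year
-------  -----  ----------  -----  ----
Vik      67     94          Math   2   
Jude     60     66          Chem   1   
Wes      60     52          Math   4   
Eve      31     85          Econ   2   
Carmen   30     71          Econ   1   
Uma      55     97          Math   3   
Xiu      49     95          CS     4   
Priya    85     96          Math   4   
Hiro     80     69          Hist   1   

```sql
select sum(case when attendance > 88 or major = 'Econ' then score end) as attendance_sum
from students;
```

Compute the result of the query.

student=Vik: ✓ → 67
student=Jude: ✗
student=Wes: ✗
student=Eve: ✓ → 31
student=Carmen: ✓ → 30
student=Uma: ✓ → 55
student=Xiu: ✓ → 49
student=Priya: ✓ → 85
student=Hiro: ✗
attendance_sum = 67 + 31 + 30 + 55 + 49 + 85 = 317

317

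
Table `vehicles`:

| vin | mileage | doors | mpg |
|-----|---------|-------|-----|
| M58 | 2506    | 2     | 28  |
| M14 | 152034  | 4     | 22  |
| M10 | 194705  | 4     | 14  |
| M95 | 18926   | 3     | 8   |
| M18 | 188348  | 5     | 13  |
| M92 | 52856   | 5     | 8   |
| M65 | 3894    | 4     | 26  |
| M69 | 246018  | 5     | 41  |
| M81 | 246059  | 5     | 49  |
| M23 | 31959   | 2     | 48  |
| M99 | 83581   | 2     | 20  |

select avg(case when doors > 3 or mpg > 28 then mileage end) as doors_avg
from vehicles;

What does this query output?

139484.125

vin=M58: ✗
vin=M14: ✓ → 152034
vin=M10: ✓ → 194705
vin=M95: ✗
vin=M18: ✓ → 188348
vin=M92: ✓ → 52856
vin=M65: ✓ → 3894
vin=M69: ✓ → 246018
vin=M81: ✓ → 246059
vin=M23: ✓ → 31959
vin=M99: ✗
doors_avg = (152034 + 194705 + 188348 + 52856 + 3894 + 246018 + 246059 + 31959) / 8 = 139484.125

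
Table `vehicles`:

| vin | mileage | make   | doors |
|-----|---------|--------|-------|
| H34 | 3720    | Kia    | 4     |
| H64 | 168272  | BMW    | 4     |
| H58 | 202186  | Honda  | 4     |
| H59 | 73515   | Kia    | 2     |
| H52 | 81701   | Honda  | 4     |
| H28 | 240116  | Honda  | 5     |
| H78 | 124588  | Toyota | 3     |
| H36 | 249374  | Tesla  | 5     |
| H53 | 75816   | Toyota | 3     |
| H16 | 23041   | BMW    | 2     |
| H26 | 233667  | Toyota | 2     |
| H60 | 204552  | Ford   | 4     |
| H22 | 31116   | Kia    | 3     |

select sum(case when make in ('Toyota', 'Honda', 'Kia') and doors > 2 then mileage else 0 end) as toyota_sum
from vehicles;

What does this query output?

759243

vin=H34: ✓ → 3720
vin=H64: ✗
vin=H58: ✓ → 202186
vin=H59: ✗
vin=H52: ✓ → 81701
vin=H28: ✓ → 240116
vin=H78: ✓ → 124588
vin=H36: ✗
vin=H53: ✓ → 75816
vin=H16: ✗
vin=H26: ✗
vin=H60: ✗
vin=H22: ✓ → 31116
toyota_sum = 3720 + 202186 + 81701 + 240116 + 124588 + 75816 + 31116 = 759243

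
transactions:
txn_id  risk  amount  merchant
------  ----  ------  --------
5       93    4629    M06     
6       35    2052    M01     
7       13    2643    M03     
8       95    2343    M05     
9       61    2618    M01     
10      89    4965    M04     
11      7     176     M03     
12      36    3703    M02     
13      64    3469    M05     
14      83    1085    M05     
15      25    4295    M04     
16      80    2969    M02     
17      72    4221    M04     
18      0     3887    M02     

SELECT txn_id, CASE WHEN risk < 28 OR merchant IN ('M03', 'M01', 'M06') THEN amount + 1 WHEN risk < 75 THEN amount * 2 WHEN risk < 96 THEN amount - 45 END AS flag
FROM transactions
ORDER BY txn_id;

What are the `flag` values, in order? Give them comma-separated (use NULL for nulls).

4630, 2053, 2644, 2298, 2619, 4920, 177, 7406, 6938, 1040, 4296, 2924, 8442, 3888

txn_id=5: risk < 28 OR merchant IN ('M03', 'M01', 'M06') → 4630
txn_id=6: risk < 28 OR merchant IN ('M03', 'M01', 'M06') → 2053
txn_id=7: risk < 28 OR merchant IN ('M03', 'M01', 'M06') → 2644
txn_id=8: risk < 96 → 2298
txn_id=9: risk < 28 OR merchant IN ('M03', 'M01', 'M06') → 2619
txn_id=10: risk < 96 → 4920
txn_id=11: risk < 28 OR merchant IN ('M03', 'M01', 'M06') → 177
txn_id=12: risk < 75 → 7406
txn_id=13: risk < 75 → 6938
txn_id=14: risk < 96 → 1040
txn_id=15: risk < 28 OR merchant IN ('M03', 'M01', 'M06') → 4296
txn_id=16: risk < 96 → 2924
txn_id=17: risk < 75 → 8442
txn_id=18: risk < 28 OR merchant IN ('M03', 'M01', 'M06') → 3888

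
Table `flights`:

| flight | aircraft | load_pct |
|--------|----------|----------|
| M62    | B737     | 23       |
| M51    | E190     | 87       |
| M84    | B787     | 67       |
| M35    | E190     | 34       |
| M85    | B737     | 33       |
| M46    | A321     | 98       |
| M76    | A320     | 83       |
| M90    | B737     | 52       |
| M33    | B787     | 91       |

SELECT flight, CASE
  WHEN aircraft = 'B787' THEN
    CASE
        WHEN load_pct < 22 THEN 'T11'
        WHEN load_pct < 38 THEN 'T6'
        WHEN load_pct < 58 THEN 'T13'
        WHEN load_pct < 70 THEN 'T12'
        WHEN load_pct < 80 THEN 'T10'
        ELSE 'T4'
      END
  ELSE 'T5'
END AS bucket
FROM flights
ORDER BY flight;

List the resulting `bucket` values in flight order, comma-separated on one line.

flight=M33: aircraft='B787' → inner[ELSE] → T4
flight=M35: aircraft='E190' → outer ELSE → T5
flight=M46: aircraft='A321' → outer ELSE → T5
flight=M51: aircraft='E190' → outer ELSE → T5
flight=M62: aircraft='B737' → outer ELSE → T5
flight=M76: aircraft='A320' → outer ELSE → T5
flight=M84: aircraft='B787' → inner[load_pct < 70] → T12
flight=M85: aircraft='B737' → outer ELSE → T5
flight=M90: aircraft='B737' → outer ELSE → T5

T4, T5, T5, T5, T5, T5, T12, T5, T5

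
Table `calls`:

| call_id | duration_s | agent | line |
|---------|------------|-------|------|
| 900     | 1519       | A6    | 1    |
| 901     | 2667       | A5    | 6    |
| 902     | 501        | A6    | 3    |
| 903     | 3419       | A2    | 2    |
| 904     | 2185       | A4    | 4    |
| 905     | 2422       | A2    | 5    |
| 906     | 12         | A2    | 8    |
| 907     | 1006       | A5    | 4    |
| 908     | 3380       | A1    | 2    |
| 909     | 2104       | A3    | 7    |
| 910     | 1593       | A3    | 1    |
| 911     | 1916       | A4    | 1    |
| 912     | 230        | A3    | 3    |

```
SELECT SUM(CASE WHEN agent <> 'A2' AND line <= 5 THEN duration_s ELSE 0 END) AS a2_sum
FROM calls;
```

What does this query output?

call_id=900: ✓ → 1519
call_id=901: ✗
call_id=902: ✓ → 501
call_id=903: ✗
call_id=904: ✓ → 2185
call_id=905: ✗
call_id=906: ✗
call_id=907: ✓ → 1006
call_id=908: ✓ → 3380
call_id=909: ✗
call_id=910: ✓ → 1593
call_id=911: ✓ → 1916
call_id=912: ✓ → 230
a2_sum = 1519 + 501 + 2185 + 1006 + 3380 + 1593 + 1916 + 230 = 12330

12330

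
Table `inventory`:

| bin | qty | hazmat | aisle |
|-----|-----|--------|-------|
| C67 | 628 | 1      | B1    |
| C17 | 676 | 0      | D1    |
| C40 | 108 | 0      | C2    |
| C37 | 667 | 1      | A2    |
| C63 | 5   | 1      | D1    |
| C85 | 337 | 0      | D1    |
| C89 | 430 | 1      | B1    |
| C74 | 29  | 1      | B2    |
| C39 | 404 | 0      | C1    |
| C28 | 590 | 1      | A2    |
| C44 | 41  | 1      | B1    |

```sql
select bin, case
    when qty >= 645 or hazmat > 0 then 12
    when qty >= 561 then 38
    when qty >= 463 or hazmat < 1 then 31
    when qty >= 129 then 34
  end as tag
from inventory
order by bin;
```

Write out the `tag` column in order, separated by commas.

12, 12, 12, 31, 31, 12, 12, 12, 12, 31, 12

bin=C17: qty >= 645 or hazmat > 0 → 12
bin=C28: qty >= 645 or hazmat > 0 → 12
bin=C37: qty >= 645 or hazmat > 0 → 12
bin=C39: qty >= 463 or hazmat < 1 → 31
bin=C40: qty >= 463 or hazmat < 1 → 31
bin=C44: qty >= 645 or hazmat > 0 → 12
bin=C63: qty >= 645 or hazmat > 0 → 12
bin=C67: qty >= 645 or hazmat > 0 → 12
bin=C74: qty >= 645 or hazmat > 0 → 12
bin=C85: qty >= 463 or hazmat < 1 → 31
bin=C89: qty >= 645 or hazmat > 0 → 12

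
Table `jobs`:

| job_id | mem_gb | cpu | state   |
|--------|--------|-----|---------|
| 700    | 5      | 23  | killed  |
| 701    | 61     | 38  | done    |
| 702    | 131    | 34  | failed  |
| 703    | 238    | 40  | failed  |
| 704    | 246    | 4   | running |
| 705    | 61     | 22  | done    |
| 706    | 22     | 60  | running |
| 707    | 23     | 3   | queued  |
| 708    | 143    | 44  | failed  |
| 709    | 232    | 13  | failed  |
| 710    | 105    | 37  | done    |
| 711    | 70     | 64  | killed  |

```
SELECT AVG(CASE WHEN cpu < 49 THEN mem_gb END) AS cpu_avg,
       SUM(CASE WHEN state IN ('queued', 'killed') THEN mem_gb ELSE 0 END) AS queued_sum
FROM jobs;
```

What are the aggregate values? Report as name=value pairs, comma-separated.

[cpu_avg: cpu < 49]
job_id=700: ✓ → 5
job_id=701: ✓ → 61
job_id=702: ✓ → 131
job_id=703: ✓ → 238
job_id=704: ✓ → 246
job_id=705: ✓ → 61
job_id=706: ✗
job_id=707: ✓ → 23
job_id=708: ✓ → 143
job_id=709: ✓ → 232
job_id=710: ✓ → 105
job_id=711: ✗
cpu_avg = (5 + 61 + 131 + 238 + 246 + 61 + 23 + 143 + 232 + 105) / 10 = 124.5
—
[queued_sum: state IN ('queued', 'killed')]
job_id=700: ✓ → 5
job_id=701: ✗
job_id=702: ✗
job_id=703: ✗
job_id=704: ✗
job_id=705: ✗
job_id=706: ✗
job_id=707: ✓ → 23
job_id=708: ✗
job_id=709: ✗
job_id=710: ✗
job_id=711: ✓ → 70
queued_sum = 5 + 23 + 70 = 98

cpu_avg=124.5, queued_sum=98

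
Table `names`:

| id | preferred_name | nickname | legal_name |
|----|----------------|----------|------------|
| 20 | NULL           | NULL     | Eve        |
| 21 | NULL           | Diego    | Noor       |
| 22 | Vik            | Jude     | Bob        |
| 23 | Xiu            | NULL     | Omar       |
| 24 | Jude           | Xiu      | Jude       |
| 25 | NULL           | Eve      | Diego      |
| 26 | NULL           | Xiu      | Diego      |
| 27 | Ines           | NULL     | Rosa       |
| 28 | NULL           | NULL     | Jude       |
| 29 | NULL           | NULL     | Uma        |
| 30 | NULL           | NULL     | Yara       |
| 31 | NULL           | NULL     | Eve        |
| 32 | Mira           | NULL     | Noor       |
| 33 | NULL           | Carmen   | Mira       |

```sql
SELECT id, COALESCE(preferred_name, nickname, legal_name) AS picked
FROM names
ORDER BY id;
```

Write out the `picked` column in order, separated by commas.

Eve, Diego, Vik, Xiu, Jude, Eve, Xiu, Ines, Jude, Uma, Yara, Eve, Mira, Carmen

id=20: preferred_name=NULL, nickname=NULL, legal_name=Eve → Eve
id=21: preferred_name=NULL, nickname=Diego → Diego
id=22: preferred_name=Vik → Vik
id=23: preferred_name=Xiu → Xiu
id=24: preferred_name=Jude → Jude
id=25: preferred_name=NULL, nickname=Eve → Eve
id=26: preferred_name=NULL, nickname=Xiu → Xiu
id=27: preferred_name=Ines → Ines
id=28: preferred_name=NULL, nickname=NULL, legal_name=Jude → Jude
id=29: preferred_name=NULL, nickname=NULL, legal_name=Uma → Uma
id=30: preferred_name=NULL, nickname=NULL, legal_name=Yara → Yara
id=31: preferred_name=NULL, nickname=NULL, legal_name=Eve → Eve
id=32: preferred_name=Mira → Mira
id=33: preferred_name=NULL, nickname=Carmen → Carmen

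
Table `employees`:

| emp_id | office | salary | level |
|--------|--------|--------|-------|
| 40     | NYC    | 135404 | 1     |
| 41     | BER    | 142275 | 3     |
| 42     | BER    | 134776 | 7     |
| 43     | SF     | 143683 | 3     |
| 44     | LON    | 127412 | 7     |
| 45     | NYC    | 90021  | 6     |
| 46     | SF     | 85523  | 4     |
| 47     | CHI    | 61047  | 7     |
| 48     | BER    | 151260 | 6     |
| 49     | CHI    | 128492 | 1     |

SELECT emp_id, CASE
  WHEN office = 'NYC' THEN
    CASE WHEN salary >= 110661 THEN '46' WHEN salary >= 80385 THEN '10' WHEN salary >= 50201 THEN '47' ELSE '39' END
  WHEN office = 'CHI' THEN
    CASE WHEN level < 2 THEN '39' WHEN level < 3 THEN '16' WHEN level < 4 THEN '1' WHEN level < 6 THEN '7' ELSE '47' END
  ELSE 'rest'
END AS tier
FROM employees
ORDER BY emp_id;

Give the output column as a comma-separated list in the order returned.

emp_id=40: office='NYC' → inner[salary >= 110661] → 46
emp_id=41: office='BER' → outer ELSE → rest
emp_id=42: office='BER' → outer ELSE → rest
emp_id=43: office='SF' → outer ELSE → rest
emp_id=44: office='LON' → outer ELSE → rest
emp_id=45: office='NYC' → inner[salary >= 80385] → 10
emp_id=46: office='SF' → outer ELSE → rest
emp_id=47: office='CHI' → inner[ELSE] → 47
emp_id=48: office='BER' → outer ELSE → rest
emp_id=49: office='CHI' → inner[level < 2] → 39

46, rest, rest, rest, rest, 10, rest, 47, rest, 39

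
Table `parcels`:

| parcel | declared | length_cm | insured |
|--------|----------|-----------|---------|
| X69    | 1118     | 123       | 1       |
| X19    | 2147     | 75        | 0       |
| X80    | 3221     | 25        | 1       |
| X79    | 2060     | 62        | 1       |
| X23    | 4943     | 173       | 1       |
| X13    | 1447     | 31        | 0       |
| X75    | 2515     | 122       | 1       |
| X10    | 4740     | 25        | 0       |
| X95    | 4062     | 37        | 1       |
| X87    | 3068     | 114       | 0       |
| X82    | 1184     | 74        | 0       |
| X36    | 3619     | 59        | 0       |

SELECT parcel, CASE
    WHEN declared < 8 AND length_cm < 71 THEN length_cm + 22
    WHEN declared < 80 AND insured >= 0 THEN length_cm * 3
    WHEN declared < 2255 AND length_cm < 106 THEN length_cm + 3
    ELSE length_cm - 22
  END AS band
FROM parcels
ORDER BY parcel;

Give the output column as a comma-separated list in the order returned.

parcel=X10: ELSE → 3
parcel=X13: declared < 2255 AND length_cm < 106 → 34
parcel=X19: declared < 2255 AND length_cm < 106 → 78
parcel=X23: ELSE → 151
parcel=X36: ELSE → 37
parcel=X69: ELSE → 101
parcel=X75: ELSE → 100
parcel=X79: declared < 2255 AND length_cm < 106 → 65
parcel=X80: ELSE → 3
parcel=X82: declared < 2255 AND length_cm < 106 → 77
parcel=X87: ELSE → 92
parcel=X95: ELSE → 15

3, 34, 78, 151, 37, 101, 100, 65, 3, 77, 92, 15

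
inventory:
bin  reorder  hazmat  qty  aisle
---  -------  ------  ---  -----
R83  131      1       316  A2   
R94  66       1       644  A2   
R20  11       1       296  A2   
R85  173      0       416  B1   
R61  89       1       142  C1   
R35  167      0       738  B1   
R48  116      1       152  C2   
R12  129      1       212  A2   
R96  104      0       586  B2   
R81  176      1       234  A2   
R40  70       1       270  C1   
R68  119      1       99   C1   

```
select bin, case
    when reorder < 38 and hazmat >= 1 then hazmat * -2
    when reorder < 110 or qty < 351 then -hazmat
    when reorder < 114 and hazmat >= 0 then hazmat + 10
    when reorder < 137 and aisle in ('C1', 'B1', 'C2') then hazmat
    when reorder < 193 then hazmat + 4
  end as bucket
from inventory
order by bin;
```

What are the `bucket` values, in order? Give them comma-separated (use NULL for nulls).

bin=R12: reorder < 110 or qty < 351 → -1
bin=R20: reorder < 38 and hazmat >= 1 → -2
bin=R35: reorder < 193 → 4
bin=R40: reorder < 110 or qty < 351 → -1
bin=R48: reorder < 110 or qty < 351 → -1
bin=R61: reorder < 110 or qty < 351 → -1
bin=R68: reorder < 110 or qty < 351 → -1
bin=R81: reorder < 110 or qty < 351 → -1
bin=R83: reorder < 110 or qty < 351 → -1
bin=R85: reorder < 193 → 4
bin=R94: reorder < 110 or qty < 351 → -1
bin=R96: reorder < 110 or qty < 351 → 0

-1, -2, 4, -1, -1, -1, -1, -1, -1, 4, -1, 0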